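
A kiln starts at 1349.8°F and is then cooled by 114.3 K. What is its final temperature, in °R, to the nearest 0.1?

Initial temperature in Celsius: (1349.8 - 32) × 5/9 = 732.1111°C.
The 114.3 K change is an interval; Kelvin and Celsius degrees are the same size, so ΔC = -114.3°C.
Final Celsius temperature: 732.1111 - 114.3000 = 617.8111°C.
In Rankine: 617.8111 × 1.8 + 491.67 = 1603.7°R.

1603.7°R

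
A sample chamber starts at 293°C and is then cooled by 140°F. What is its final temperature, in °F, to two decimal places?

The 140°F change is an interval, so only the factor 5/9 applies: -140 × 5/9 = -77.7778°C.
Final Celsius temperature: 293.0000 - 77.7778 = 215.2222°C.
In Fahrenheit: 215.2222 × 1.8 + 32 = 419.40°F.

419.40°F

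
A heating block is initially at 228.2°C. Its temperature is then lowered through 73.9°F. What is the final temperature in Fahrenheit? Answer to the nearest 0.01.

The 73.9°F change is an interval, so only the factor 5/9 applies: -73.9 × 5/9 = -41.0556°C.
Final Celsius temperature: 228.2000 - 41.0556 = 187.1444°C.
In Fahrenheit: 187.1444 × 1.8 + 32 = 368.86°F.

368.86°F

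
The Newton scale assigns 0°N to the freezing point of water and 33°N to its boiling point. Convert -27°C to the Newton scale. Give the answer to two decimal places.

-8.91°N

Linearly onto the Newton scale: 0 + (-27.0000 / 100) × (33 - 0) = -8.91°N.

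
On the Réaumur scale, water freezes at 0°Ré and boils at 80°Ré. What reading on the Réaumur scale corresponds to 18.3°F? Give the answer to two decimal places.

First in Celsius: (18.3 - 32) × 5/9 = -7.6111°C.
Linearly onto the Réaumur scale: 0 + (-7.6111 / 100) × (80 - 0) = -6.09°Ré.

-6.09°Ré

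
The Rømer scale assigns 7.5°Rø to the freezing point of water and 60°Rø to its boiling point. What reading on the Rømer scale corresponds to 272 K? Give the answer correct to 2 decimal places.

First in Celsius: 272 - 273.15 = -1.1500°C.
Linearly onto the Rømer scale: 7.5 + (-1.1500 / 100) × (60 - 7.5) = 6.90°Rø.

6.90°Rø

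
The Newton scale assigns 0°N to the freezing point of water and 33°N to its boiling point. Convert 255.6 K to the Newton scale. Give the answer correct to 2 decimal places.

-5.79°N

First in Celsius: 255.6 - 273.15 = -17.5500°C.
Linearly onto the Newton scale: 0 + (-17.5500 / 100) × (33 - 0) = -5.79°N.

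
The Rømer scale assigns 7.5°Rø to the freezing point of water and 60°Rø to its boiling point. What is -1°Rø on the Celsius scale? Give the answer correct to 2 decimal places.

-16.19°C

Linear interpolation between the fixed points: C = (-1 - 7.5) × 100 / (60 - 7.5) = -16.1905°C.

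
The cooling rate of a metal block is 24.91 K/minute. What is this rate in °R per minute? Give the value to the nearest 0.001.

44.838 °R/minute

Since only a temperature interval is involved, the additive offset between the scales drops out.
A change of 1 K is a change of 1.8°R, so 24.91 × 1.8 = 44.838.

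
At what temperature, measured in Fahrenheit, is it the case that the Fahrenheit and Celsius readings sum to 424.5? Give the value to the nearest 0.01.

284.32°F

Let F be the Fahrenheit reading. The Celsius reading is C = 5/9·F - 17.7778.
Require F + C = 424.5: (14/9)·F - 17.7778 = 424.5.
F = (424.5 + 17.7778) / (14/9) = 284.32.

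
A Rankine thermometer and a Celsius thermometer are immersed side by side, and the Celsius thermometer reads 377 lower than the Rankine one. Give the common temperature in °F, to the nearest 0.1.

-226.0°F

Let x be the Rankine reading; then the Celsius reading is 5/9·x - 273.15.
(5/9·x - 273.15) - x = -377  ⇒  (-4/9)·x = -103.85  ⇒  x = 233.6625°R.
In Celsius: (233.6625 - 491.67) × 5/9 = -143.3375°C.
In Fahrenheit: -143.3375 × 1.8 + 32 = -226.0°F.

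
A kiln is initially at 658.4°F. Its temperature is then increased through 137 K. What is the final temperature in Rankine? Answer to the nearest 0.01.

1364.67°R

Initial temperature in Celsius: (658.4 - 32) × 5/9 = 348.0000°C.
The 137 K change is an interval; Kelvin and Celsius degrees are the same size, so ΔC = +137°C.
Final Celsius temperature: 348.0000 + 137.0000 = 485.0000°C.
In Rankine: 485.0000 × 1.8 + 491.67 = 1364.67°R.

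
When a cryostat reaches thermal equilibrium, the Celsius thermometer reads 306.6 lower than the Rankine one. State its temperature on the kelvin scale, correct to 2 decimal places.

Let x be the Rankine reading; then the Celsius reading is 5/9·x - 273.15.
(5/9·x - 273.15) - x = -306.6  ⇒  (-4/9)·x = -33.45  ⇒  x = 75.2625°R.
In Celsius: (75.2625 - 491.67) × 5/9 = -231.3375°C.
In kelvin: -231.3375 + 273.15 = 41.81 K.

41.81 K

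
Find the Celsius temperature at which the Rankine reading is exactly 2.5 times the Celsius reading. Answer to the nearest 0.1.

702.4°C

Let C be the Celsius reading. The Rankine reading is R = 1.8·C + 491.67.
Require R = 2.5·C: 1.8·C + 491.67 = 2.5·C.
(-0.7)·C = -491.67  ⇒  C = 702.4.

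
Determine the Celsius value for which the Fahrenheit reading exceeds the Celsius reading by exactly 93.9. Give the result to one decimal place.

Let C be the Celsius reading. The Fahrenheit reading is F = 1.8·C + 32.
Require F - C = 93.9: (0.8)·C + 32 = 93.9.
C = (93.9 - 32) / (0.8) = 77.4.

77.4°C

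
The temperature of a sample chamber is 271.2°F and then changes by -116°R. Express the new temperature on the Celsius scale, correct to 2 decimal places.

Initial temperature in Celsius: (271.2 - 32) × 5/9 = 132.8889°C.
The 116°R change is an interval, so only the factor 5/9 applies: -116 × 5/9 = -64.4444°C.
Final Celsius temperature: 132.8889 - 64.4444 = 68.4444°C.

68.44°C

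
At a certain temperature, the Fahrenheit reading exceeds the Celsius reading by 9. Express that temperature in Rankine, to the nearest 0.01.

439.92°R

Let x be the Fahrenheit reading; then the Celsius reading is 5/9·x - 17.7778.
(5/9·x - 17.7778) - x = -9  ⇒  (-4/9)·x = 79/9  ⇒  x = -19.7500°F.
In Celsius: (-19.75 - 32) × 5/9 = -28.7500°C.
In Rankine: -28.7500 × 1.8 + 491.67 = 439.92°R.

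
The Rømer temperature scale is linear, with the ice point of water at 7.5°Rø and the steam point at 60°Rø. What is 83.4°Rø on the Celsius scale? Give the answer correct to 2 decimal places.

144.57°C

Linear interpolation between the fixed points: C = (83.4 - 7.5) × 100 / (60 - 7.5) = 144.5714°C.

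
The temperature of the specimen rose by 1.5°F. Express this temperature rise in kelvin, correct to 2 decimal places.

0.83 K

An interval of 1°F corresponds to 5/9 K.
1.5 × 5/9 = 0.83.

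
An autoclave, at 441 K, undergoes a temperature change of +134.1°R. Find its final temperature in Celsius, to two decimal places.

242.35°C

Initial temperature in Celsius: 441 - 273.15 = 167.8500°C.
The 134.1°R change is an interval, so only the factor 5/9 applies: +134.1 × 5/9 = +74.5000°C.
Final Celsius temperature: 167.8500 + 74.5000 = 242.3500°C.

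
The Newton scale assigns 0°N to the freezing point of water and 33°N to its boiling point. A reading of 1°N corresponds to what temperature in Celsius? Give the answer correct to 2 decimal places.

Linear interpolation between the fixed points: C = (1 - 0) × 100 / (33 - 0) = 3.0303°C.

3.03°C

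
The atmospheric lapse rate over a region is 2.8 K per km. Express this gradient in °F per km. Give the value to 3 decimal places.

The quantity depends on a temperature interval, so only the ratio of degree sizes applies; the offset between the scales is irrelevant.
A change of 1 K is a change of 1.8°F, so 2.8 × 1.8 = 5.040.

5.040 °F/km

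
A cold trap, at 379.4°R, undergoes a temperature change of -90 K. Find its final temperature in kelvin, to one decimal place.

120.8 K

Initial temperature in Celsius: (379.4 - 491.67) × 5/9 = -62.3722°C.
The 90 K change is an interval; Kelvin and Celsius degrees are the same size, so ΔC = -90°C.
Final Celsius temperature: -62.3722 - 90.0000 = -152.3722°C.
In kelvin: -152.3722 + 273.15 = 120.8 K.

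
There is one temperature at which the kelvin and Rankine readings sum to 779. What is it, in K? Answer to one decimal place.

Let K be the kelvin reading. The Rankine reading is R = 1.8·K.
Require K + R = 779: (2.8)·K = 779.
K = (779) / (2.8) = 278.2.

278.2 K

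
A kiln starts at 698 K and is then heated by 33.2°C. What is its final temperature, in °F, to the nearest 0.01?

Initial temperature in Celsius: 698 - 273.15 = 424.8500°C.
Final Celsius temperature: 424.8500 + 33.2000 = 458.0500°C.
In Fahrenheit: 458.0500 × 1.8 + 32 = 856.49°F.

856.49°F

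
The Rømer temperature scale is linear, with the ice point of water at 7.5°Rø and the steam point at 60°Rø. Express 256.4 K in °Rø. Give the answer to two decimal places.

First in Celsius: 256.4 - 273.15 = -16.7500°C.
Linearly onto the Rømer scale: 7.5 + (-16.7500 / 100) × (60 - 7.5) = -1.29°Rø.

-1.29°Rø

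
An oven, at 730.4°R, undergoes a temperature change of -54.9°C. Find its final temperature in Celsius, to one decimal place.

77.7°C

Initial temperature in Celsius: (730.4 - 491.67) × 5/9 = 132.6278°C.
Final Celsius temperature: 132.6278 - 54.9000 = 77.7278°C.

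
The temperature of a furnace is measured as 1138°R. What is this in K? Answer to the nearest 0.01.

632.22 K

In Celsius: (1138 - 491.67) × 5/9 = 359.0722°C.
In kelvin: 359.0722 + 273.15 = 632.22 K.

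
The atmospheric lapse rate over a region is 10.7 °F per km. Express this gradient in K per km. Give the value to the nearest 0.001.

The quantity depends on a temperature interval, so only the ratio of degree sizes applies; the offset between the scales is irrelevant.
A change of 1°F is a change of 5/9 K, so 10.7 × 5/9 = 5.944.

5.944 K/km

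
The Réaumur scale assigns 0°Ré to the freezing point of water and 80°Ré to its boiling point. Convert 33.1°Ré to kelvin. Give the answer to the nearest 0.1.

Linear interpolation between the fixed points: C = (33.1 - 0) × 100 / (80 - 0) = 41.3750°C.
Then 41.3750 + 273.15 = 314.5 K.

314.5 K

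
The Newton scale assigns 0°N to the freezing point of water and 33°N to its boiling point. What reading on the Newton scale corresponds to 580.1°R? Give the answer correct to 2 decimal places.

First in Celsius: (580.1 - 491.67) × 5/9 = 49.1278°C.
Linearly onto the Newton scale: 0 + (49.1278 / 100) × (33 - 0) = 16.21°N.

16.21°N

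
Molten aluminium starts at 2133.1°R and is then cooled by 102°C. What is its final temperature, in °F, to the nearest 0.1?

1489.8°F

Initial temperature in Celsius: (2133.1 - 491.67) × 5/9 = 911.9056°C.
Final Celsius temperature: 911.9056 - 102.0000 = 809.9056°C.
In Fahrenheit: 809.9056 × 1.8 + 32 = 1489.8°F.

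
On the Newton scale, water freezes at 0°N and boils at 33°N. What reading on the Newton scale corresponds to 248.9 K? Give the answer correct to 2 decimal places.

-8.00°N

First in Celsius: 248.9 - 273.15 = -24.2500°C.
Linearly onto the Newton scale: 0 + (-24.2500 / 100) × (33 - 0) = -8.00°N.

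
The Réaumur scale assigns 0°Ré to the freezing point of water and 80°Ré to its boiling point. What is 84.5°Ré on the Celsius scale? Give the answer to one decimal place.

Linear interpolation between the fixed points: C = (84.5 - 0) × 100 / (80 - 0) = 105.6250°C.

105.6°C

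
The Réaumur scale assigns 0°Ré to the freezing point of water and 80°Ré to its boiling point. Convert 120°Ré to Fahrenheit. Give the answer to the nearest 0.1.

Linear interpolation between the fixed points: C = (120 - 0) × 100 / (80 - 0) = 150.0000°C.
Then 150.0000 × 1.8 + 32 = 302.0°F.

302.0°F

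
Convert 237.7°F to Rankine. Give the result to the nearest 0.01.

In Celsius: (237.7 - 32) × 5/9 = 114.2778°C.
In Rankine: 114.2778 × 1.8 + 491.67 = 697.37°R.

697.37°R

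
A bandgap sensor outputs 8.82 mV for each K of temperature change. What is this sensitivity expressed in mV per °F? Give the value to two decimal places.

4.90 mV per °F

The quantity depends on a temperature interval, so only the ratio of degree sizes applies; the offset between the scales is irrelevant.
A change of 1°F is a change of 5/9 K, so per °F the value is 8.82 × 5/9 = 4.90.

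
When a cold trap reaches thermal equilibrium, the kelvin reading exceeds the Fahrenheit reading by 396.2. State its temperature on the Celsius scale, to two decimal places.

-193.81°C

Let x be the kelvin reading; then the Fahrenheit reading is 1.8·x - 459.67.
(1.8·x - 459.67) - x = -396.2  ⇒  (0.8)·x = 63.47  ⇒  x = 79.3375 K.
In Celsius: 79.3375 - 273.15 = -193.81°C.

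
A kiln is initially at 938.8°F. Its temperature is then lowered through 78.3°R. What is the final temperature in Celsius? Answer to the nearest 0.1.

460.3°C

Initial temperature in Celsius: (938.8 - 32) × 5/9 = 503.7778°C.
The 78.3°R change is an interval, so only the factor 5/9 applies: -78.3 × 5/9 = -43.5000°C.
Final Celsius temperature: 503.7778 - 43.5000 = 460.2778°C.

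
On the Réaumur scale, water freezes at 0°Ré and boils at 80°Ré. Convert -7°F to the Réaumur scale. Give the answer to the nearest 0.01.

-17.33°Ré

First in Celsius: (-7 - 32) × 5/9 = -21.6667°C.
Linearly onto the Réaumur scale: 0 + (-21.6667 / 100) × (80 - 0) = -17.33°Ré.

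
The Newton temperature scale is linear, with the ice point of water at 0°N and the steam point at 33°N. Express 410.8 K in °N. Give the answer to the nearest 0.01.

First in Celsius: 410.8 - 273.15 = 137.6500°C.
Linearly onto the Newton scale: 0 + (137.6500 / 100) × (33 - 0) = 45.42°N.

45.42°N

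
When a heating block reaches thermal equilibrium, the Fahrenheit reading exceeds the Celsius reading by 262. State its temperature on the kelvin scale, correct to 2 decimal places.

560.65 K

Let x be the Celsius reading; then the Fahrenheit reading is 1.8·x + 32.
(1.8·x + 32) - x = 262  ⇒  (0.8)·x = 230  ⇒  x = 287.5000°C.
In kelvin: 287.5000 + 273.15 = 560.65 K.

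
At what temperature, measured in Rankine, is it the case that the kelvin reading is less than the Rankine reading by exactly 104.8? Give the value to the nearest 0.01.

235.80°R

Let R be the Rankine reading. The kelvin reading is K = 5/9·R.
Require K - R = -104.8: (-4/9)·R = -104.8.
R = (-104.8) / (-4/9) = 235.80.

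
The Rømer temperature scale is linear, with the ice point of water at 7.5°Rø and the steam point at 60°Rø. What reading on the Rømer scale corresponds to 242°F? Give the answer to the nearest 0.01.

68.75°Rø

First in Celsius: (242 - 32) × 5/9 = 116.6667°C.
Linearly onto the Rømer scale: 7.5 + (116.6667 / 100) × (60 - 7.5) = 68.75°Rø.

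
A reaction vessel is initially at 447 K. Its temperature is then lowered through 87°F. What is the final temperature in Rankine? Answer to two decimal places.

717.60°R

Initial temperature in Celsius: 447 - 273.15 = 173.8500°C.
The 87°F change is an interval, so only the factor 5/9 applies: -87 × 5/9 = -48.3333°C.
Final Celsius temperature: 173.8500 - 48.3333 = 125.5167°C.
In Rankine: 125.5167 × 1.8 + 491.67 = 717.60°R.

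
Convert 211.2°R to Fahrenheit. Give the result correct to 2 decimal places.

In Celsius: (211.2 - 491.67) × 5/9 = -155.8167°C.
In Fahrenheit: -155.8167 × 1.8 + 32 = -248.47°F.

-248.47°F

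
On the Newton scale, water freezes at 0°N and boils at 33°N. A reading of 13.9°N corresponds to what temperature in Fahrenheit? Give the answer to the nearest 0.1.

Linear interpolation between the fixed points: C = (13.9 - 0) × 100 / (33 - 0) = 42.1212°C.
Then 42.1212 × 1.8 + 32 = 107.8°F.

107.8°F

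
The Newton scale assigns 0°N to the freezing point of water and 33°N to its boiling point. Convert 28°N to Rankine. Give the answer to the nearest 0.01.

644.40°R

Linear interpolation between the fixed points: C = (28 - 0) × 100 / (33 - 0) = 84.8485°C.
Then 84.8485 × 1.8 + 491.67 = 644.40°R.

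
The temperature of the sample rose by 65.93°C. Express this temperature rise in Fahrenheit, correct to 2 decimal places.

For a temperature interval the offset drops out; only the factor 1.8 applies.
65.93 × 1.8 = 118.67.

118.67°F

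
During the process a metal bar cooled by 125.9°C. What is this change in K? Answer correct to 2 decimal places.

125.90 K

Celsius and kelvin degrees are the same size, so the interval is unchanged: 125.90.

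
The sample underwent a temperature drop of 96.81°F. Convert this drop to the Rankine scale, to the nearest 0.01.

Fahrenheit and Rankine degrees are the same size, so the interval is unchanged: 96.81.

96.81°R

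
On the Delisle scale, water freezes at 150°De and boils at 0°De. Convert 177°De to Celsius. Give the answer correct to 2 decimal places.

Linear interpolation between the fixed points: C = (177 - 150) × 100 / (0 - 150) = -18.0000°C.

-18.00°C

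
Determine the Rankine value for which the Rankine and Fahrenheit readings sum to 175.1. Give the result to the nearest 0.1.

Let R be the Rankine reading. The Fahrenheit reading is F = 1·R - 459.67.
Require R + F = 175.1: (2)·R - 459.67 = 175.1.
R = (175.1 + 459.67) / (2) = 317.4.

317.4°R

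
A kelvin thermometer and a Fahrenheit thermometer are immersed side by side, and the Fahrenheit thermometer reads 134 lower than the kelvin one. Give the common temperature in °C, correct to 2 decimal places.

Let x be the kelvin reading; then the Fahrenheit reading is 1.8·x - 459.67.
(1.8·x - 459.67) - x = -134  ⇒  (0.8)·x = 325.67  ⇒  x = 407.0875 K.
In Celsius: 407.0875 - 273.15 = 133.94°C.

133.94°C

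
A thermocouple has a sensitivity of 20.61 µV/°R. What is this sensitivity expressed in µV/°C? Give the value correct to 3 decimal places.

The quantity depends on a temperature interval, so only the ratio of degree sizes applies; the offset between the scales is irrelevant.
A change of 1°C is a change of 1.8°R, so per °C the value is 20.61 × 1.8 = 37.098.

37.098 µV/°C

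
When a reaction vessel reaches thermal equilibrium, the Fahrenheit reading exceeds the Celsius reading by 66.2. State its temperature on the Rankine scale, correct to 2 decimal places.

Let x be the Fahrenheit reading; then the Celsius reading is 5/9·x - 17.7778.
(5/9·x - 17.7778) - x = -66.2  ⇒  (-4/9)·x = -48.4222  ⇒  x = 108.9500°F.
In Celsius: (108.95 - 32) × 5/9 = 42.7500°C.
In Rankine: 42.7500 × 1.8 + 491.67 = 568.62°R.

568.62°R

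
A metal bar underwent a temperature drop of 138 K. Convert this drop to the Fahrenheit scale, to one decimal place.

248.4°F

For a temperature interval the offset drops out; only the factor 1.8 applies.
138 × 1.8 = 248.4.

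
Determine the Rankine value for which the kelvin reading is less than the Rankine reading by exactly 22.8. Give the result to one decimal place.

Let R be the Rankine reading. The kelvin reading is K = 5/9·R.
Require K - R = -22.8: (-4/9)·R = -22.8.
R = (-22.8) / (-4/9) = 51.3.

51.3°R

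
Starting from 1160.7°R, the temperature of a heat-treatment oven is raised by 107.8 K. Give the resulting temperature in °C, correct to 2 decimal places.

479.48°C

Initial temperature in Celsius: (1160.7 - 491.67) × 5/9 = 371.6833°C.
The 107.8 K change is an interval; Kelvin and Celsius degrees are the same size, so ΔC = +107.8°C.
Final Celsius temperature: 371.6833 + 107.8000 = 479.4833°C.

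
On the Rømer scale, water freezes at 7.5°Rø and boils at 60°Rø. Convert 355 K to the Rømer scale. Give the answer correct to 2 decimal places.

50.47°Rø

First in Celsius: 355 - 273.15 = 81.8500°C.
Linearly onto the Rømer scale: 7.5 + (81.8500 / 100) × (60 - 7.5) = 50.47°Rø.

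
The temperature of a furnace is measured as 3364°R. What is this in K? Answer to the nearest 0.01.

In Celsius: (3364 - 491.67) × 5/9 = 1595.7389°C.
In kelvin: 1595.7389 + 273.15 = 1868.89 K.

1868.89 K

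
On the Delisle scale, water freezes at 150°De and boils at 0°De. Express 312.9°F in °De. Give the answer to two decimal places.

-84.08°De

First in Celsius: (312.9 - 32) × 5/9 = 156.0556°C.
Linearly onto the Delisle scale: 150 + (156.0556 / 100) × (0 - 150) = -84.08°De.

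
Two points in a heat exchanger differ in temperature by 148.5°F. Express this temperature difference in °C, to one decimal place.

An interval of 1°F corresponds to 5/9°C.
148.5 × 5/9 = 82.5.

82.5°C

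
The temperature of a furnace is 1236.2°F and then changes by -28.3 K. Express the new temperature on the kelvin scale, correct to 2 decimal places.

Initial temperature in Celsius: (1236.2 - 32) × 5/9 = 669.0000°C.
The 28.3 K change is an interval; Kelvin and Celsius degrees are the same size, so ΔC = -28.3°C.
Final Celsius temperature: 669.0000 - 28.3000 = 640.7000°C.
In kelvin: 640.7000 + 273.15 = 913.85 K.

913.85 K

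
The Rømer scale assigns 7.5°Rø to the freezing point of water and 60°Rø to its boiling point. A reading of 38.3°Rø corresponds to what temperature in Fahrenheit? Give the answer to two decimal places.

137.60°F

Linear interpolation between the fixed points: C = (38.3 - 7.5) × 100 / (60 - 7.5) = 58.6667°C.
Then 58.6667 × 1.8 + 32 = 137.60°F.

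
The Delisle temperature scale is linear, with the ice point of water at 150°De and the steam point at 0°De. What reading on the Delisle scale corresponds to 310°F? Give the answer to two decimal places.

-81.67°De

First in Celsius: (310 - 32) × 5/9 = 154.4444°C.
Linearly onto the Delisle scale: 150 + (154.4444 / 100) × (0 - 150) = -81.67°De.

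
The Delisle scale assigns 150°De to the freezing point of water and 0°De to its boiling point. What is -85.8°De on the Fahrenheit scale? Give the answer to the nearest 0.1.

Linear interpolation between the fixed points: C = (-85.8 - 150) × 100 / (0 - 150) = 157.2000°C.
Then 157.2000 × 1.8 + 32 = 315.0°F.

315.0°F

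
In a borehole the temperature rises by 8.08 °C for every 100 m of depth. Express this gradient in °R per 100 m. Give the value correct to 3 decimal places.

14.544 °R/100 m

The quantity depends on a temperature interval, so only the ratio of degree sizes applies; the offset between the scales is irrelevant.
A change of 1°C is a change of 1.8°R, so 8.08 × 1.8 = 14.544.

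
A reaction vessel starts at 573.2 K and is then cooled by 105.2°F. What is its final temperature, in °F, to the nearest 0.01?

Initial temperature in Celsius: 573.2 - 273.15 = 300.0500°C.
The 105.2°F change is an interval, so only the factor 5/9 applies: -105.2 × 5/9 = -58.4444°C.
Final Celsius temperature: 300.0500 - 58.4444 = 241.6056°C.
In Fahrenheit: 241.6056 × 1.8 + 32 = 466.89°F.

466.89°F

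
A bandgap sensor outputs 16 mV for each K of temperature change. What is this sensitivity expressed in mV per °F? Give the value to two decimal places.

8.89 mV per °F

The quantity depends on a temperature interval, so only the ratio of degree sizes applies; the offset between the scales is irrelevant.
A change of 1°F is a change of 5/9 K, so per °F the value is 16 × 5/9 = 8.89.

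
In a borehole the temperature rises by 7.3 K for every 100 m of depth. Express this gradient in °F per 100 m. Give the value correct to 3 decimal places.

Since only a temperature interval is involved, the additive offset between the scales drops out.
A change of 1 K is a change of 1.8°F, so 7.3 × 1.8 = 13.140.

13.140 °F/100 m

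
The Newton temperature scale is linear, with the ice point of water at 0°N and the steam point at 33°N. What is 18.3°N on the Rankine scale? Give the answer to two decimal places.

Linear interpolation between the fixed points: C = (18.3 - 0) × 100 / (33 - 0) = 55.4545°C.
Then 55.4545 × 1.8 + 491.67 = 591.49°R.

591.49°R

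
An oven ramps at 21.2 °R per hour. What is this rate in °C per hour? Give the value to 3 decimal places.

Since only a temperature interval is involved, the additive offset between the scales drops out.
A change of 1°R is a change of 5/9°C, so 21.2 × 5/9 = 11.778.

11.778 °C/hour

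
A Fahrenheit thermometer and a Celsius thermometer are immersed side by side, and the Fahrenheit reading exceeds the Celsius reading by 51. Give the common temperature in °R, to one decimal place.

Let x be the Fahrenheit reading; then the Celsius reading is 5/9·x - 17.7778.
(5/9·x - 17.7778) - x = -51  ⇒  (-4/9)·x = -33.2222  ⇒  x = 74.7500°F.
In Celsius: (74.75 - 32) × 5/9 = 23.7500°C.
In Rankine: 23.7500 × 1.8 + 491.67 = 534.4°R.

534.4°R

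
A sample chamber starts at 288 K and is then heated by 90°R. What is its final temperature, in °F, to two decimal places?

Initial temperature in Celsius: 288 - 273.15 = 14.8500°C.
The 90°R change is an interval, so only the factor 5/9 applies: +90 × 5/9 = +50.0000°C.
Final Celsius temperature: 14.8500 + 50.0000 = 64.8500°C.
In Fahrenheit: 64.8500 × 1.8 + 32 = 148.73°F.

148.73°F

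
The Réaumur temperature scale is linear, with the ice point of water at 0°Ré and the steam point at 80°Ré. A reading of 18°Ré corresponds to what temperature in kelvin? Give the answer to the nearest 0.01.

Linear interpolation between the fixed points: C = (18 - 0) × 100 / (80 - 0) = 22.5000°C.
Then 22.5000 + 273.15 = 295.65 K.

295.65 K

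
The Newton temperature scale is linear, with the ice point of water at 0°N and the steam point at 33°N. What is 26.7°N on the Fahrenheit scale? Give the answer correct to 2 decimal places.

Linear interpolation between the fixed points: C = (26.7 - 0) × 100 / (33 - 0) = 80.9091°C.
Then 80.9091 × 1.8 + 32 = 177.64°F.

177.64°F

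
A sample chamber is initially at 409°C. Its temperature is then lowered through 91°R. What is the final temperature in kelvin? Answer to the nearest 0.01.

The 91°R change is an interval, so only the factor 5/9 applies: -91 × 5/9 = -50.5556°C.
Final Celsius temperature: 409.0000 - 50.5556 = 358.4444°C.
In kelvin: 358.4444 + 273.15 = 631.59 K.

631.59 K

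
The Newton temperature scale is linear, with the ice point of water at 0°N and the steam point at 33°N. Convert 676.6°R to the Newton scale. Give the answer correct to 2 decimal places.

First in Celsius: (676.6 - 491.67) × 5/9 = 102.7389°C.
Linearly onto the Newton scale: 0 + (102.7389 / 100) × (33 - 0) = 33.90°N.

33.90°N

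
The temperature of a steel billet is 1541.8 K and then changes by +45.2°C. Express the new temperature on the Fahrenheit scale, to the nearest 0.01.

2396.93°F

Initial temperature in Celsius: 1541.8 - 273.15 = 1268.6500°C.
Final Celsius temperature: 1268.6500 + 45.2000 = 1313.8500°C.
In Fahrenheit: 1313.8500 × 1.8 + 32 = 2396.93°F.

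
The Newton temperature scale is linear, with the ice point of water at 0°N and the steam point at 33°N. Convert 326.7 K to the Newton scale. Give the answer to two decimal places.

First in Celsius: 326.7 - 273.15 = 53.5500°C.
Linearly onto the Newton scale: 0 + (53.5500 / 100) × (33 - 0) = 17.67°N.

17.67°N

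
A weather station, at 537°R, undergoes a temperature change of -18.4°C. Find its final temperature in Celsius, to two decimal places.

Initial temperature in Celsius: (537 - 491.67) × 5/9 = 25.1833°C.
Final Celsius temperature: 25.1833 - 18.4000 = 6.7833°C.

6.78°C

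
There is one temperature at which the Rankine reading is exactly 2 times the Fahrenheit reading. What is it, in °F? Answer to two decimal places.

459.67°F

Let F be the Fahrenheit reading. The Rankine reading is R = 1·F + 459.67.
Require R = 2·F: 1·F + 459.67 = 2·F.
(-1)·F = -459.67  ⇒  F = 459.67.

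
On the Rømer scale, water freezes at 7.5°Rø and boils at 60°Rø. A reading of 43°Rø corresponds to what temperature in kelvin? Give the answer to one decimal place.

Linear interpolation between the fixed points: C = (43 - 7.5) × 100 / (60 - 7.5) = 67.6190°C.
Then 67.6190 + 273.15 = 340.8 K.

340.8 K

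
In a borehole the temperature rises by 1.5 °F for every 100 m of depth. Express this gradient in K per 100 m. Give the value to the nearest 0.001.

The quantity depends on a temperature interval, so only the ratio of degree sizes applies; the offset between the scales is irrelevant.
A change of 1°F is a change of 5/9 K, so 1.5 × 5/9 = 0.833.

0.833 K/100 m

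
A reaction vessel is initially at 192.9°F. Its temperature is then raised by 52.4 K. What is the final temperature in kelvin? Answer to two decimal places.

414.94 K

Initial temperature in Celsius: (192.9 - 32) × 5/9 = 89.3889°C.
The 52.4 K change is an interval; Kelvin and Celsius degrees are the same size, so ΔC = +52.4°C.
Final Celsius temperature: 89.3889 + 52.4000 = 141.7889°C.
In kelvin: 141.7889 + 273.15 = 414.94 K.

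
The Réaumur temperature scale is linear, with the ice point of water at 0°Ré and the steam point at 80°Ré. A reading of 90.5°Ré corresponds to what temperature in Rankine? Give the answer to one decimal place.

695.3°R

Linear interpolation between the fixed points: C = (90.5 - 0) × 100 / (80 - 0) = 113.1250°C.
Then 113.1250 × 1.8 + 491.67 = 695.3°R.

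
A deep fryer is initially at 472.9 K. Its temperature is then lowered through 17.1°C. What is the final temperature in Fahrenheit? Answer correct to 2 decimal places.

360.77°F

Initial temperature in Celsius: 472.9 - 273.15 = 199.7500°C.
Final Celsius temperature: 199.7500 - 17.1000 = 182.6500°C.
In Fahrenheit: 182.6500 × 1.8 + 32 = 360.77°F.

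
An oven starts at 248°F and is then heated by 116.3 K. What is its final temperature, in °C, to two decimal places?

236.30°C

Initial temperature in Celsius: (248 - 32) × 5/9 = 120.0000°C.
The 116.3 K change is an interval; Kelvin and Celsius degrees are the same size, so ΔC = +116.3°C.
Final Celsius temperature: 120.0000 + 116.3000 = 236.3000°C.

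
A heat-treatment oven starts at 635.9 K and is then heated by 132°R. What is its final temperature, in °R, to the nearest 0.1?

Initial temperature in Celsius: 635.9 - 273.15 = 362.7500°C.
The 132°R change is an interval, so only the factor 5/9 applies: +132 × 5/9 = +73.3333°C.
Final Celsius temperature: 362.7500 + 73.3333 = 436.0833°C.
In Rankine: 436.0833 × 1.8 + 491.67 = 1276.6°R.

1276.6°R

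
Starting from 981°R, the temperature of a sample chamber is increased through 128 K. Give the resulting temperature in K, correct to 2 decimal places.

673.00 K

Initial temperature in Celsius: (981 - 491.67) × 5/9 = 271.8500°C.
The 128 K change is an interval; Kelvin and Celsius degrees are the same size, so ΔC = +128°C.
Final Celsius temperature: 271.8500 + 128.0000 = 399.8500°C.
In kelvin: 399.8500 + 273.15 = 673.00 K.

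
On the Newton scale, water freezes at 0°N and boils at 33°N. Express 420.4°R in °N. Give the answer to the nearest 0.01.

-13.07°N

First in Celsius: (420.4 - 491.67) × 5/9 = -39.5944°C.
Linearly onto the Newton scale: 0 + (-39.5944 / 100) × (33 - 0) = -13.07°N.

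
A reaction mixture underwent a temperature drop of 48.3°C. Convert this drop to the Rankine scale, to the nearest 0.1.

Only the scale ratio 1.8 matters for a change in temperature.
48.3 × 1.8 = 86.9.

86.9°R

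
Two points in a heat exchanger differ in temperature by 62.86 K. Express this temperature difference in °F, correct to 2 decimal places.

For a temperature interval the offset drops out; only the factor 1.8 applies.
62.86 × 1.8 = 113.15.

113.15°F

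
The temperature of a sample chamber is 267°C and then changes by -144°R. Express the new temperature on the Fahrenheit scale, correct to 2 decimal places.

The 144°R change is an interval, so only the factor 5/9 applies: -144 × 5/9 = -80.0000°C.
Final Celsius temperature: 267.0000 - 80.0000 = 187.0000°C.
In Fahrenheit: 187.0000 × 1.8 + 32 = 368.60°F.

368.60°F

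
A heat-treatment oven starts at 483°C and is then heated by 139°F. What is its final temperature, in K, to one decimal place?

The 139°F change is an interval, so only the factor 5/9 applies: +139 × 5/9 = +77.2222°C.
Final Celsius temperature: 483.0000 + 77.2222 = 560.2222°C.
In kelvin: 560.2222 + 273.15 = 833.4 K.

833.4 K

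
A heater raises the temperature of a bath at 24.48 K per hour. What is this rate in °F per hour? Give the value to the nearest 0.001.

Since only a temperature interval is involved, the additive offset between the scales drops out.
A change of 1 K is a change of 1.8°F, so 24.48 × 1.8 = 44.064.

44.064 °F/hour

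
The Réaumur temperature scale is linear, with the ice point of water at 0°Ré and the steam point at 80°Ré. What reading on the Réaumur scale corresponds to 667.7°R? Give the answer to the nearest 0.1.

First in Celsius: (667.7 - 491.67) × 5/9 = 97.7944°C.
Linearly onto the Réaumur scale: 0 + (97.7944 / 100) × (80 - 0) = 78.2°Ré.

78.2°Ré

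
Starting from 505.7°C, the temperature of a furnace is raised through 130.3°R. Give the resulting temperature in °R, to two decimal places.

1532.23°R

The 130.3°R change is an interval, so only the factor 5/9 applies: +130.3 × 5/9 = +72.3889°C.
Final Celsius temperature: 505.7000 + 72.3889 = 578.0889°C.
In Rankine: 578.0889 × 1.8 + 491.67 = 1532.23°R.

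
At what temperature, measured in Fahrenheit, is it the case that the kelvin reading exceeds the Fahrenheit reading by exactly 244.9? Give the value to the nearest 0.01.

23.56°F

Let F be the Fahrenheit reading. The kelvin reading is K = 5/9·F + 255.372.
Require K - F = 244.9: (-4/9)·F + 255.372 = 244.9.
F = (244.9 - 255.372) / (-4/9) = 23.56.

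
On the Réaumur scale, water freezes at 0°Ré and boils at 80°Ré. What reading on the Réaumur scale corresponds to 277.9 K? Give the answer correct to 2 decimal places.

3.80°Ré

First in Celsius: 277.9 - 273.15 = 4.7500°C.
Linearly onto the Réaumur scale: 0 + (4.7500 / 100) × (80 - 0) = 3.80°Ré.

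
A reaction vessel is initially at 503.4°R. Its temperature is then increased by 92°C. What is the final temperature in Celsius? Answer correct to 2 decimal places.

98.52°C

Initial temperature in Celsius: (503.4 - 491.67) × 5/9 = 6.5167°C.
Final Celsius temperature: 6.5167 + 92.0000 = 98.5167°C.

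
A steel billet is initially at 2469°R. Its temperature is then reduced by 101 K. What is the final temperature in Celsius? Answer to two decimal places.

Initial temperature in Celsius: (2469 - 491.67) × 5/9 = 1098.5167°C.
The 101 K change is an interval; Kelvin and Celsius degrees are the same size, so ΔC = -101°C.
Final Celsius temperature: 1098.5167 - 101.0000 = 997.5167°C.

997.52°C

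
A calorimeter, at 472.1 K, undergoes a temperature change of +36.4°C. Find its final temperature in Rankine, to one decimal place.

Initial temperature in Celsius: 472.1 - 273.15 = 198.9500°C.
Final Celsius temperature: 198.9500 + 36.4000 = 235.3500°C.
In Rankine: 235.3500 × 1.8 + 491.67 = 915.3°R.

915.3°R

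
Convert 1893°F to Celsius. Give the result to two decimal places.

In Celsius: (1893 - 32) × 5/9 = 1033.8889°C.

1033.89°C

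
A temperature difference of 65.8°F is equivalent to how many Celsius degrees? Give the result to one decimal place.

An interval of 1°F corresponds to 5/9°C.
65.8 × 5/9 = 36.6.

36.6°C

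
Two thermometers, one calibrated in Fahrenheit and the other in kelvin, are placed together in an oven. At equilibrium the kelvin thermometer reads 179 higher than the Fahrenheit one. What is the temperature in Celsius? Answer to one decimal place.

Let x be the Fahrenheit reading; then the kelvin reading is 5/9·x + 255.372.
(5/9·x + 255.372) - x = 179  ⇒  (-4/9)·x = -76.3722  ⇒  x = 171.8375°F.
In Celsius: (171.8375 - 32) × 5/9 = 77.7°C.

77.7°C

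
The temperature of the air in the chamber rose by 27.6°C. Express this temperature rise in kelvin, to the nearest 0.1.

27.6 K

Celsius and kelvin degrees are the same size, so the interval is unchanged: 27.6.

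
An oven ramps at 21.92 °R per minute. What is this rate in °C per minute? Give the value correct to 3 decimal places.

12.178 °C/minute

Since only a temperature interval is involved, the additive offset between the scales drops out.
A change of 1°R is a change of 5/9°C, so 21.92 × 5/9 = 12.178.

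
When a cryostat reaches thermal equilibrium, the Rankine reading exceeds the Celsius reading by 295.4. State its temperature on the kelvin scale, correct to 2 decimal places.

Let x be the Rankine reading; then the Celsius reading is 5/9·x - 273.15.
(5/9·x - 273.15) - x = -295.4  ⇒  (-4/9)·x = -22.25  ⇒  x = 50.0625°R.
In Celsius: (50.0625 - 491.67) × 5/9 = -245.3375°C.
In kelvin: -245.3375 + 273.15 = 27.81 K.

27.81 K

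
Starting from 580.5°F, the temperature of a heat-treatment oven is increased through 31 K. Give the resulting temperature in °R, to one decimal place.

Initial temperature in Celsius: (580.5 - 32) × 5/9 = 304.7222°C.
The 31 K change is an interval; Kelvin and Celsius degrees are the same size, so ΔC = +31°C.
Final Celsius temperature: 304.7222 + 31.0000 = 335.7222°C.
In Rankine: 335.7222 × 1.8 + 491.67 = 1096.0°R.

1096.0°R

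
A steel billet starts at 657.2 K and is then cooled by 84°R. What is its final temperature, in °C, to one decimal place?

337.4°C

Initial temperature in Celsius: 657.2 - 273.15 = 384.0500°C.
The 84°R change is an interval, so only the factor 5/9 applies: -84 × 5/9 = -46.6667°C.
Final Celsius temperature: 384.0500 - 46.6667 = 337.3833°C.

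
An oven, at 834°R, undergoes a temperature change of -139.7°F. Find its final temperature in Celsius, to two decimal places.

112.57°C

Initial temperature in Celsius: (834 - 491.67) × 5/9 = 190.1833°C.
The 139.7°F change is an interval, so only the factor 5/9 applies: -139.7 × 5/9 = -77.6111°C.
Final Celsius temperature: 190.1833 - 77.6111 = 112.5722°C.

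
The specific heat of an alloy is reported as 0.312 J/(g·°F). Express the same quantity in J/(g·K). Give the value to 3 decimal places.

0.562 J/(g·K)

The quantity depends on a temperature interval, so only the ratio of degree sizes applies; the offset between the scales is irrelevant.
A change of 1 K is a change of 1.8°F, so per K the value is 0.312 × 1.8 = 0.562.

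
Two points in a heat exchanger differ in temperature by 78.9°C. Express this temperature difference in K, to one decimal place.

Celsius and kelvin degrees are the same size, so the interval is unchanged: 78.9.

78.9 K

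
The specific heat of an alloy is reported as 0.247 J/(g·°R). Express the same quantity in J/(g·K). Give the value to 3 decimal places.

0.445 J/(g·K)

Since only a temperature interval is involved, the additive offset between the scales drops out.
A change of 1 K is a change of 1.8°R, so per K the value is 0.247 × 1.8 = 0.445.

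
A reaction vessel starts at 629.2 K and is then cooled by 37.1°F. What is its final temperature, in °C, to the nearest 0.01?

335.44°C

Initial temperature in Celsius: 629.2 - 273.15 = 356.0500°C.
The 37.1°F change is an interval, so only the factor 5/9 applies: -37.1 × 5/9 = -20.6111°C.
Final Celsius temperature: 356.0500 - 20.6111 = 335.4389°C.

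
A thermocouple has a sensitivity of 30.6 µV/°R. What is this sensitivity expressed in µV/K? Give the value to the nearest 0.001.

The quantity depends on a temperature interval, so only the ratio of degree sizes applies; the offset between the scales is irrelevant.
A change of 1 K is a change of 1.8°R, so per K the value is 30.6 × 1.8 = 55.080.

55.080 µV/K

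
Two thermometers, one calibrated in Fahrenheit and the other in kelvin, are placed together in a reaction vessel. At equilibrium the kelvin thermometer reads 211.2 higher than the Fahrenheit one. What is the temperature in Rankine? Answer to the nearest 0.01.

Let x be the Fahrenheit reading; then the kelvin reading is 5/9·x + 255.372.
(5/9·x + 255.372) - x = 211.2  ⇒  (-4/9)·x = -44.1722  ⇒  x = 99.3875°F.
In Celsius: (99.3875 - 32) × 5/9 = 37.4375°C.
In Rankine: 37.4375 × 1.8 + 491.67 = 559.06°R.

559.06°R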